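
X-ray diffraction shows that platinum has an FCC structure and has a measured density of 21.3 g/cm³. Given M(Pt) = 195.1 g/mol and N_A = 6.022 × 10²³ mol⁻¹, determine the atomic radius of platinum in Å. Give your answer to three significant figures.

For an FCC cell (Z = 4), a³ = Z·M/(N_A·ρ) = 4 × 195.1 / (6.022 × 10²³ × 21.30) = 6.084 × 10^-23 cm³, so a = 3.933 × 10^-8 cm = 3.933 Å.
Atoms touch along the face diagonal, so √2·a = 4r, so r = 0.3536 × a = 1.39 Å.

1.39 Å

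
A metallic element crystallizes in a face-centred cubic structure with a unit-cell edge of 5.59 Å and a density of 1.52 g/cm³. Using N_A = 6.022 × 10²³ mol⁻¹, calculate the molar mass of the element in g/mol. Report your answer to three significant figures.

40.0 g/mol

An FCC cell has Z = 4 atoms; a = 5.590 × 10^-8 cm.
M = ρ·N_A·a³/Z = 1.52 × 6.022 × 10²³ × 1.747 × 10^-22 / 4 = 40.0 g/mol.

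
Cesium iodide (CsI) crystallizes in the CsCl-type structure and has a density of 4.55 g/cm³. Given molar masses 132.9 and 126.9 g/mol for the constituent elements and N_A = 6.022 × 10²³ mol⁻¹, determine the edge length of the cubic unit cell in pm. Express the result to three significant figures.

456 pm

M(CsI) = 259.8 g/mol; Z = 1 formula unit per cell.
a³ = Z·M/(N_A·ρ) = 1 × 259.8 / (6.022 × 10²³ × 4.55) = 9.482 × 10^-23 cm³, so a = 4.560 × 10^-8 cm = 456 pm.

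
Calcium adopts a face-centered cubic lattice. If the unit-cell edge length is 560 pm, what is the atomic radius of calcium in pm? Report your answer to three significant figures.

In an FCC lattice, atoms touch along the face diagonal, so √2·a = 4r.
r = √2·a/4 = 1.4142 × 560 / 4 = 198 pm.

198 pm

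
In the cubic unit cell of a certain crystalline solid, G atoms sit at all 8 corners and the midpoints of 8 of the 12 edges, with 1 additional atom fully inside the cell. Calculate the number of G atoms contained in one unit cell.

Corner atoms are shared by 8 cells (1/8 each), edge atoms by 4 (1/4 each), interior atoms are unshared.
Net atoms = 8 × 1/8 + 8 × 1/4 + 1 = 1 + 2 + 1 = 4.

4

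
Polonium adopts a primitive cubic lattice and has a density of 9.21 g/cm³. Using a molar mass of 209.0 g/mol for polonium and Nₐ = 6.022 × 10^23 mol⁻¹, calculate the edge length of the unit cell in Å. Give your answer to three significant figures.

3.35 Å

With Z = 1 atom per simple cubic cell, a³ = Z·M/(N_A·ρ) = 1 × 209.0 / (6.022 × 10²³ × 9.210 g/cm³) = 3.768 × 10^-23 cm³.
a = (3.768 × 10^-23)^(1/3) = 3.353 × 10^-8 cm = 3.35 Å.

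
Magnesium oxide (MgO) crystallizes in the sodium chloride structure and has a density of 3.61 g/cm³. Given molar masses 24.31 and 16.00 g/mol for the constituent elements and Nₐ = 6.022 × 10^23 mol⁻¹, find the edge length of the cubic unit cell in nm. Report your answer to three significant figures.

0.420 nm

M(MgO) = 40.31 g/mol; Z = 4 formula units per cell.
a³ = Z·M/(N_A·ρ) = 4 × 40.31 / (6.022 × 10²³ × 3.61) = 7.417 × 10^-23 cm³, so a = 4.202 × 10^-8 cm = 0.420 nm.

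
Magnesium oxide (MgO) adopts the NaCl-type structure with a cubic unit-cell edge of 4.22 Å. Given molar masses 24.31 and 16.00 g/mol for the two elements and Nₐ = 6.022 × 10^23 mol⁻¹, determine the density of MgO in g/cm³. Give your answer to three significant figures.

3.56 g/cm³

The NaCl-type structure contains Z = 4 formula units per cell; M(MgO) = 24.31 + 16.00 = 40.31 g/mol.
a³ = (4.220 × 10^-8 cm)³ = 7.515 × 10^-23 cm³.
ρ = 4 × 40.31 / (6.022 × 10²³ × 7.515 × 10^-23) = 3.563 g/cm³.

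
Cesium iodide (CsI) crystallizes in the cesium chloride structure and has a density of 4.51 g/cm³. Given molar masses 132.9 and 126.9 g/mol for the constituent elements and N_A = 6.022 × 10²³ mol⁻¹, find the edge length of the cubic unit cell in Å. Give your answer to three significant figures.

4.57 Å

M(CsI) = 259.8 g/mol; Z = 1 formula unit per cell.
a³ = Z·M/(N_A·ρ) = 1 × 259.8 / (6.022 × 10²³ × 4.51) = 9.566 × 10^-23 cm³, so a = 4.573 × 10^-8 cm = 4.57 Å.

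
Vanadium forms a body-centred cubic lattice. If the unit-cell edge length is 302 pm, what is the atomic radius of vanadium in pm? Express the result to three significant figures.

131 pm

In a BCC lattice, atoms touch along the body diagonal, so √3·a = 4r.
r = √3·a/4 = 1.7321 × 302 / 4 = 131 pm.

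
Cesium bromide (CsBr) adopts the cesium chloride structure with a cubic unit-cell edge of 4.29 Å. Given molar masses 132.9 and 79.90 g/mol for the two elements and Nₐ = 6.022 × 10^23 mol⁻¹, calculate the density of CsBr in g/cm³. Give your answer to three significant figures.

4.48 g/cm³

The cesium chloride structure contains Z = 1 formula unit per cell; M(CsBr) = 132.9 + 79.90 = 212.8 g/mol.
a³ = (4.290 × 10^-8 cm)³ = 7.895 × 10^-23 cm³.
ρ = 1 × 212.8 / (6.022 × 10²³ × 7.895 × 10^-23) = 4.476 g/cm³.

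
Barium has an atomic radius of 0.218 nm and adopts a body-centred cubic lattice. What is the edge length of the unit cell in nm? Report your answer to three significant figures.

0.503 nm

In a BCC lattice, atoms touch along the body diagonal, so √3·a = 4r.
a = 4r/√3 = 4 × 0.218 / 1.7321 = 0.503 nm.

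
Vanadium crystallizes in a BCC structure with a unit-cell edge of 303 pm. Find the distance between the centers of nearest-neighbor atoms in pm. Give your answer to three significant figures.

In a BCC structure, atoms touch along the body diagonal, so √3·a = 4r; the nearest-neighbor distance equals 2r = 0.8660·a.
d = 0.8660 × 303 = 262 pm.

262 pm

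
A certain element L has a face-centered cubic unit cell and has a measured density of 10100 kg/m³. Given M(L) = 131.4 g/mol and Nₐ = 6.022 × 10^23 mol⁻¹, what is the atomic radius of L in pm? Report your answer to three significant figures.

156 pm

For an FCC cell (Z = 4), a³ = Z·M/(N_A·ρ) = 4 × 131.4 / (6.022 × 10²³ × 10.10) = 8.642 × 10^-23 cm³, so a = 4.421 × 10^-8 cm = 442.1 pm.
Atoms touch along the face diagonal, so √2·a = 4r, so r = 0.3536 × a = 156 pm.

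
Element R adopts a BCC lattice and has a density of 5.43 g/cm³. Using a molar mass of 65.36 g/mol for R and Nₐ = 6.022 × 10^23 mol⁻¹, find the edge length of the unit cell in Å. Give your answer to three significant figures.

3.42 Å

With Z = 2 atoms per BCC cell, a³ = Z·M/(N_A·ρ) = 2 × 65.36 / (6.022 × 10²³ × 5.430 g/cm³) = 3.998 × 10^-23 cm³.
a = (3.998 × 10^-23)^(1/3) = 3.419 × 10^-8 cm = 3.42 Å.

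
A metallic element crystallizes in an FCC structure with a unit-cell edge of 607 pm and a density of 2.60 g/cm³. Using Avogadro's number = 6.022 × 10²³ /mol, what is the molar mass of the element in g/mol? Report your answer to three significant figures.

An FCC cell has Z = 4 atoms; a = 6.070 × 10^-8 cm.
M = ρ·N_A·a³/Z = 2.60 × 6.022 × 10²³ × 2.236 × 10^-22 / 4 = 87.5 g/mol.

87.5 g/mol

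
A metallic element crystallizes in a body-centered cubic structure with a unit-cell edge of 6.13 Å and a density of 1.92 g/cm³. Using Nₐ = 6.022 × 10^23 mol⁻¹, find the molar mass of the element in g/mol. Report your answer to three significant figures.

A BCC cell has Z = 2 atoms; a = 6.130 × 10^-8 cm.
M = ρ·N_A·a³/Z = 1.92 × 6.022 × 10²³ × 2.303 × 10^-22 / 2 = 133 g/mol.

133 g/mol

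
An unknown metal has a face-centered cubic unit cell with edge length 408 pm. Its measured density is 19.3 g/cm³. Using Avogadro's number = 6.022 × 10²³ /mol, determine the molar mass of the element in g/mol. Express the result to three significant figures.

An FCC cell has Z = 4 atoms; a = 4.080 × 10^-8 cm.
M = ρ·N_A·a³/Z = 19.3 × 6.022 × 10²³ × 6.792 × 10^-23 / 4 = 197 g/mol.

197 g/mol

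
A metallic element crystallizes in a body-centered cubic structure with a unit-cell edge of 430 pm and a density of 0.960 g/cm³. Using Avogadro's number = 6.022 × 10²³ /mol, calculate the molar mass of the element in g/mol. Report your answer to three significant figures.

23.0 g/mol

A BCC cell has Z = 2 atoms; a = 4.300 × 10^-8 cm.
M = ρ·N_A·a³/Z = 0.960 × 6.022 × 10²³ × 7.951 × 10^-23 / 2 = 23.0 g/mol.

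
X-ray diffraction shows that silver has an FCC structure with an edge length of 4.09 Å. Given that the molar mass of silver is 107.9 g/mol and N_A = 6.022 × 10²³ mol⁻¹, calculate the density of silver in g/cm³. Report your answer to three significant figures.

An FCC unit cell contains Z = 4 atoms.
Cell volume: a³ = (4.09 Å)³ = (4.090 × 10^-8 cm)³ = 6.842 × 10^-23 cm³.
ρ = Z·M/(N_A·a³) = 4 × 107.9 / (6.022 × 10²³ × 6.842 × 10^-23) = 10.48 g/cm³.

10.5 g/cm³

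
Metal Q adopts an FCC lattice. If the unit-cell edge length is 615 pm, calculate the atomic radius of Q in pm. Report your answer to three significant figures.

217 pm

In an FCC lattice, atoms touch along the face diagonal, so √2·a = 4r.
r = √2·a/4 = 1.4142 × 615 / 4 = 217 pm.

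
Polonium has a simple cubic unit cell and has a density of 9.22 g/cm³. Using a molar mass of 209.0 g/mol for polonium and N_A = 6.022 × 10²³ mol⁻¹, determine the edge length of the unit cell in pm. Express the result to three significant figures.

With Z = 1 atom per simple cubic cell, a³ = Z·M/(N_A·ρ) = 1 × 209.0 / (6.022 × 10²³ × 9.220 g/cm³) = 3.764 × 10^-23 cm³.
a = (3.764 × 10^-23)^(1/3) = 3.351 × 10^-8 cm = 335 pm.

335 pm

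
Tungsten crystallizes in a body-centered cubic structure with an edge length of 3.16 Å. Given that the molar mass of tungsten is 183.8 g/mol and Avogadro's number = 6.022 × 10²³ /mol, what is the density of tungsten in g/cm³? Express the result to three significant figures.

19.3 g/cm³

A BCC unit cell contains Z = 2 atoms.
Cell volume: a³ = (3.16 Å)³ = (3.160 × 10^-8 cm)³ = 3.155 × 10^-23 cm³.
ρ = Z·M/(N_A·a³) = 2 × 183.8 / (6.022 × 10²³ × 3.155 × 10^-23) = 19.35 g/cm³.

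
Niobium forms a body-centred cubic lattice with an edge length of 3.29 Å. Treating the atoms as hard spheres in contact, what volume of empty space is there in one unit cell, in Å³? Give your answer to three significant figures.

11.4 Å³

In a BCC lattice atoms touch along the body diagonal, so √3·a = 4r, so r = 0.4330a = 1.425 Å.
V_cell = a³ = 35.61 Å³; V_atoms = 2 × (4/3)πr³ = 24.22 Å³.
Empty space = 35.61 − 24.22 = 11.4 Å³.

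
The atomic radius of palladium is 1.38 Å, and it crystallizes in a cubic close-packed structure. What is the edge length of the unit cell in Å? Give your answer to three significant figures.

3.90 Å

In an FCC lattice, atoms touch along the face diagonal, so √2·a = 4r.
a = 4r/√2 = 4 × 1.38 / 1.4142 = 3.90 Å.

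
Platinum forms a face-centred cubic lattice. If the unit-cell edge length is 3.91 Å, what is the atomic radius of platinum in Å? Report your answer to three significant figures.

In an FCC lattice, atoms touch along the face diagonal, so √2·a = 4r.
r = √2·a/4 = 1.4142 × 3.91 / 4 = 1.38 Å.

1.38 Å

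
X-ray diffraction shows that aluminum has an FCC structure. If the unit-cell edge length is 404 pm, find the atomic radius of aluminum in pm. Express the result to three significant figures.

143 pm

In an FCC lattice, atoms touch along the face diagonal, so √2·a = 4r.
r = √2·a/4 = 1.4142 × 404 / 4 = 143 pm.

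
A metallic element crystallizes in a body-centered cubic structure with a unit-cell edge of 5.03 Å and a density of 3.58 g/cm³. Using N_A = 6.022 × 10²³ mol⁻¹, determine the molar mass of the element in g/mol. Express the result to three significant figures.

137 g/mol

A BCC cell has Z = 2 atoms; a = 5.030 × 10^-8 cm.
M = ρ·N_A·a³/Z = 3.58 × 6.022 × 10²³ × 1.273 × 10^-22 / 2 = 137 g/mol.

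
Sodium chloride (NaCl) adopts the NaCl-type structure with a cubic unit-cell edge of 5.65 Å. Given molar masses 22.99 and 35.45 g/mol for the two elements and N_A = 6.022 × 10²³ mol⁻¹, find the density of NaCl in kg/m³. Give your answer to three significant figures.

2150 kg/m³

The NaCl-type structure contains Z = 4 formula units per cell; M(NaCl) = 22.99 + 35.45 = 58.44 g/mol.
a³ = (5.650 × 10^-8 cm)³ = 1.804 × 10^-22 cm³.
ρ = 4 × 58.44 / (6.022 × 10²³ × 1.804 × 10^-22) = 2.152 g/cm³ = 2150 kg/m³.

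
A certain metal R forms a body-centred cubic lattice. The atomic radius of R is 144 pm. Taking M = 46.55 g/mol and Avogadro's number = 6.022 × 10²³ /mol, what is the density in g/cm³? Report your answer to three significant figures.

4.20 g/cm³

In a BCC lattice, atoms touch along the body diagonal, so √3·a = 4r, giving a = 332.6 pm = 3.326 × 10^-8 cm.
With Z = 2, ρ = Z·M/(N_A·a³) = 2 × 46.55 / (6.022 × 10²³ × 3.678 × 10^-23) = 4.204 g/cm³.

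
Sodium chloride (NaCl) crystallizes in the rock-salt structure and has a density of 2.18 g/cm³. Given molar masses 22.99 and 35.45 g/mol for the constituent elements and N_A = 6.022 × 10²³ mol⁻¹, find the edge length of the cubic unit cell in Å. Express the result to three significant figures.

5.63 Å

M(NaCl) = 58.44 g/mol; Z = 4 formula units per cell.
a³ = Z·M/(N_A·ρ) = 4 × 58.44 / (6.022 × 10²³ × 2.18) = 1.781 × 10^-22 cm³, so a = 5.626 × 10^-8 cm = 5.63 Å.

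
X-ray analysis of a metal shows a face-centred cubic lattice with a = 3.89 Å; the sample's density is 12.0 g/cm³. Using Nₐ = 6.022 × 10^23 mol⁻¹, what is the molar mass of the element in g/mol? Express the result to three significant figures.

106 g/mol

An FCC cell has Z = 4 atoms; a = 3.890 × 10^-8 cm.
M = ρ·N_A·a³/Z = 12.0 × 6.022 × 10²³ × 5.886 × 10^-23 / 4 = 106 g/mol.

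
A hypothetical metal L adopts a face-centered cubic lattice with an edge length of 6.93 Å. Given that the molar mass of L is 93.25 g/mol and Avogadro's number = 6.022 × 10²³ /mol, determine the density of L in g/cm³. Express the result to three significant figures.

An FCC unit cell contains Z = 4 atoms.
Cell volume: a³ = (6.93 Å)³ = (6.930 × 10^-8 cm)³ = 3.328 × 10^-22 cm³.
ρ = Z·M/(N_A·a³) = 4 × 93.25 / (6.022 × 10²³ × 3.328 × 10^-22) = 1.861 g/cm³.

1.86 g/cm³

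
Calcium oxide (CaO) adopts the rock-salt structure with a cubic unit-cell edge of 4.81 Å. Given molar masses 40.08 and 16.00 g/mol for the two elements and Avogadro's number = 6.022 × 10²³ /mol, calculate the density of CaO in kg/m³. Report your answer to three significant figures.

The rock-salt structure contains Z = 4 formula units per cell; M(CaO) = 40.08 + 16.00 = 56.08 g/mol.
a³ = (4.810 × 10^-8 cm)³ = 1.113 × 10^-22 cm³.
ρ = 4 × 56.08 / (6.022 × 10²³ × 1.113 × 10^-22) = 3.347 g/cm³ = 3350 kg/m³.

3350 kg/m³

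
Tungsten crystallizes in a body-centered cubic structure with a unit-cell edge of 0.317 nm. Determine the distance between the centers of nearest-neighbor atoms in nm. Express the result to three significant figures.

0.275 nm

In a BCC structure, atoms touch along the body diagonal, so √3·a = 4r; the nearest-neighbor distance equals 2r = 0.8660·a.
d = 0.8660 × 0.317 = 0.275 nm.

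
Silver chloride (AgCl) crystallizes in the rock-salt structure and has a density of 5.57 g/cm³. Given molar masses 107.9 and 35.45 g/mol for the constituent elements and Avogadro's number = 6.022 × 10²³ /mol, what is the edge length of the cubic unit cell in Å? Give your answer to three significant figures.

5.55 Å

M(AgCl) = 143.35 g/mol; Z = 4 formula units per cell.
a³ = Z·M/(N_A·ρ) = 4 × 143.35 / (6.022 × 10²³ × 5.57) = 1.709 × 10^-22 cm³, so a = 5.550 × 10^-8 cm = 5.55 Å.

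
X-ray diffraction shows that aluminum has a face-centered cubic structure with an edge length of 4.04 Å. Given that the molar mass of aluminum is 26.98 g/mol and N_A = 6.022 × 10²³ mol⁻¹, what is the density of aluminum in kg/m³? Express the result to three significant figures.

2720 kg/m³

An FCC unit cell contains Z = 4 atoms.
Cell volume: a³ = (4.04 Å)³ = (4.040 × 10^-8 cm)³ = 6.594 × 10^-23 cm³.
ρ = Z·M/(N_A·a³) = 4 × 26.98 / (6.022 × 10²³ × 6.594 × 10^-23) = 2.718 g/cm³ = 2720 kg/m³.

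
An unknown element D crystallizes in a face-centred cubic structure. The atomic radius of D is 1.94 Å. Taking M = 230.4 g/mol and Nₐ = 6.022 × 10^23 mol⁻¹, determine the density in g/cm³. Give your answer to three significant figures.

9.26 g/cm³

In an FCC lattice, atoms touch along the face diagonal, so √2·a = 4r, giving a = 5.487 Å = 5.487 × 10^-8 cm.
With Z = 4, ρ = Z·M/(N_A·a³) = 4 × 230.4 / (6.022 × 10²³ × 1.652 × 10^-22) = 9.263 g/cm³.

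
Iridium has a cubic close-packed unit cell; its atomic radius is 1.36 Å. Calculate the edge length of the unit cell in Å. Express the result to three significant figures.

3.85 Å

In an FCC lattice, atoms touch along the face diagonal, so √2·a = 4r.
a = 4r/√2 = 4 × 1.36 / 1.4142 = 3.85 Å.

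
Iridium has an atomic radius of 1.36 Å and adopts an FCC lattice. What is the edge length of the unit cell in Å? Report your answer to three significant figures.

In an FCC lattice, atoms touch along the face diagonal, so √2·a = 4r.
a = 4r/√2 = 4 × 1.36 / 1.4142 = 3.85 Å.

3.85 Å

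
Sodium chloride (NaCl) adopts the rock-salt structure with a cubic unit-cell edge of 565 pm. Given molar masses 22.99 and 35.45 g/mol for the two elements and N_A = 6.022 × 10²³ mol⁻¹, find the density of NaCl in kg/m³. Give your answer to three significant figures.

2150 kg/m³

The rock-salt structure contains Z = 4 formula units per cell; M(NaCl) = 22.99 + 35.45 = 58.44 g/mol.
a³ = (5.650 × 10^-8 cm)³ = 1.804 × 10^-22 cm³.
ρ = 4 × 58.44 / (6.022 × 10²³ × 1.804 × 10^-22) = 2.152 g/cm³ = 2150 kg/m³.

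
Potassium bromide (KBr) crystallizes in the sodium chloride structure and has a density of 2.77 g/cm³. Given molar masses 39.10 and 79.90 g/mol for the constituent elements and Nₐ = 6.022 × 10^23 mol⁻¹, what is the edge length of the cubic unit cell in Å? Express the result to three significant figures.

6.58 Å

M(KBr) = 119.0 g/mol; Z = 4 formula units per cell.
a³ = Z·M/(N_A·ρ) = 4 × 119.0 / (6.022 × 10²³ × 2.77) = 2.854 × 10^-22 cm³, so a = 6.584 × 10^-8 cm = 6.58 Å.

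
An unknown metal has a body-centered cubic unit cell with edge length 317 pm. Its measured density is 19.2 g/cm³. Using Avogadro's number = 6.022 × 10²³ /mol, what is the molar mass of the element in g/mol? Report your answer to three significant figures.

184 g/mol

A BCC cell has Z = 2 atoms; a = 3.170 × 10^-8 cm.
M = ρ·N_A·a³/Z = 19.2 × 6.022 × 10²³ × 3.186 × 10^-23 / 2 = 184 g/mol.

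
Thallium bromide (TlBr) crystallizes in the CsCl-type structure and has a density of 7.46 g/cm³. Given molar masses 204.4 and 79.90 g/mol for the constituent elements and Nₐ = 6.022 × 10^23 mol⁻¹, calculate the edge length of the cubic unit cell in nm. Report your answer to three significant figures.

M(TlBr) = 284.3 g/mol; Z = 1 formula unit per cell.
a³ = Z·M/(N_A·ρ) = 1 × 284.3 / (6.022 × 10²³ × 7.46) = 6.328 × 10^-23 cm³, so a = 3.985 × 10^-8 cm = 0.399 nm.

0.399 nm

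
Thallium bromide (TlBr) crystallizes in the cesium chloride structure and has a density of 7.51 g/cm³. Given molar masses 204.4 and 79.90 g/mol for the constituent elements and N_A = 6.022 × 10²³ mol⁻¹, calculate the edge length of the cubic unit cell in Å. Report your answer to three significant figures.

M(TlBr) = 284.3 g/mol; Z = 1 formula unit per cell.
a³ = Z·M/(N_A·ρ) = 1 × 284.3 / (6.022 × 10²³ × 7.51) = 6.286 × 10^-23 cm³, so a = 3.976 × 10^-8 cm = 3.98 Å.

3.98 Å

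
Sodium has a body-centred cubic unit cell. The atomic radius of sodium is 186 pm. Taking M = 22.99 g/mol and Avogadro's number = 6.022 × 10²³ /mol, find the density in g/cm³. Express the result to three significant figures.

0.963 g/cm³

In a BCC lattice, atoms touch along the body diagonal, so √3·a = 4r, giving a = 429.5 pm = 4.295 × 10^-8 cm.
With Z = 2, ρ = Z·M/(N_A·a³) = 2 × 22.99 / (6.022 × 10²³ × 7.926 × 10^-23) = 0.9634 g/cm³.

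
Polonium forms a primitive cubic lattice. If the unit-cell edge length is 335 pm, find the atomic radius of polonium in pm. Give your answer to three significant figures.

168 pm

In a simple cubic lattice, atoms touch along the cell edge, so a = 2r.
r = a/2 = 335/2 = 168 pm.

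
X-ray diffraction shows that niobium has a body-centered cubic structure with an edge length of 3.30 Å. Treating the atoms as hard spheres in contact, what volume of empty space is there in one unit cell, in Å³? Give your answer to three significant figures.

In a BCC lattice atoms touch along the body diagonal, so √3·a = 4r, so r = 0.4330a = 1.429 Å.
V_cell = a³ = 35.94 Å³; V_atoms = 2 × (4/3)πr³ = 24.44 Å³.
Empty space = 35.94 − 24.44 = 11.5 Å³.

11.5 Å³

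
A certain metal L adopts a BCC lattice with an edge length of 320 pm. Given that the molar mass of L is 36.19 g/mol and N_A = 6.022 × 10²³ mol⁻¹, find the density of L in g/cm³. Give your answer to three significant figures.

A BCC unit cell contains Z = 2 atoms.
Cell volume: a³ = (320 pm)³ = (3.200 × 10^-8 cm)³ = 3.277 × 10^-23 cm³.
ρ = Z·M/(N_A·a³) = 2 × 36.19 / (6.022 × 10²³ × 3.277 × 10^-23) = 3.668 g/cm³.

3.67 g/cm³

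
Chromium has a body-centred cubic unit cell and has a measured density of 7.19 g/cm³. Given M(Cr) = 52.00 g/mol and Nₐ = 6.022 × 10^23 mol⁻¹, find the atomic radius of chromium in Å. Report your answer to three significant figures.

1.25 Å

For a BCC cell (Z = 2), a³ = Z·M/(N_A·ρ) = 2 × 52.00 / (6.022 × 10²³ × 7.190) = 2.402 × 10^-23 cm³, so a = 2.885 × 10^-8 cm = 2.885 Å.
Atoms touch along the body diagonal, so √3·a = 4r, so r = 0.4330 × a = 1.25 Å.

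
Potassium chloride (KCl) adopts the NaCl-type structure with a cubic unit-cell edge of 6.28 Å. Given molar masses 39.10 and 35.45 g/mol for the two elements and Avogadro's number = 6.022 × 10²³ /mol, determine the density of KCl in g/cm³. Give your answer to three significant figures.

2.00 g/cm³

The NaCl-type structure contains Z = 4 formula units per cell; M(KCl) = 39.10 + 35.45 = 74.55 g/mol.
a³ = (6.280 × 10^-8 cm)³ = 2.477 × 10^-22 cm³.
ρ = 4 × 74.55 / (6.022 × 10²³ × 2.477 × 10^-22) = 1.999 g/cm³.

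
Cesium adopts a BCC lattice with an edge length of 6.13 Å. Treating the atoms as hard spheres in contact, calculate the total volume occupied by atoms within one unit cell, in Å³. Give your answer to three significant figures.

157 Å³

In a BCC lattice atoms touch along the body diagonal, so √3·a = 4r, so r = 0.4330a = 2.654 Å.
V_atoms = Z × (4/3)πr³ = 2 × (4/3)π × (2.654)³ = 157 Å³.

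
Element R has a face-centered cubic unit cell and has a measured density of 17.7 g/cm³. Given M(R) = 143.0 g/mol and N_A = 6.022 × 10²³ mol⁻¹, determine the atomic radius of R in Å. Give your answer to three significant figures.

For an FCC cell (Z = 4), a³ = Z·M/(N_A·ρ) = 4 × 143.0 / (6.022 × 10²³ × 17.70) = 5.366 × 10^-23 cm³, so a = 3.772 × 10^-8 cm = 3.772 Å.
Atoms touch along the face diagonal, so √2·a = 4r, so r = 0.3536 × a = 1.33 Å.

1.33 Å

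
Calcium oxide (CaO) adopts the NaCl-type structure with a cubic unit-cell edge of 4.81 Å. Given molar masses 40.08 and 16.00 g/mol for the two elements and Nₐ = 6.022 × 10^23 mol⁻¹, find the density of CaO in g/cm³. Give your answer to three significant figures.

The NaCl-type structure contains Z = 4 formula units per cell; M(CaO) = 40.08 + 16.00 = 56.08 g/mol.
a³ = (4.810 × 10^-8 cm)³ = 1.113 × 10^-22 cm³.
ρ = 4 × 56.08 / (6.022 × 10²³ × 1.113 × 10^-22) = 3.347 g/cm³.

3.35 g/cm³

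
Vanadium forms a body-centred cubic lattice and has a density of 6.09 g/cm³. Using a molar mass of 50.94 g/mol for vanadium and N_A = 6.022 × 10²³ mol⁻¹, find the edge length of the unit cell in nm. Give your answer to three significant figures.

0.303 nm

With Z = 2 atoms per BCC cell, a³ = Z·M/(N_A·ρ) = 2 × 50.94 / (6.022 × 10²³ × 6.090 g/cm³) = 2.778 × 10^-23 cm³.
a = (2.778 × 10^-23)^(1/3) = 3.029 × 10^-8 cm = 0.303 nm.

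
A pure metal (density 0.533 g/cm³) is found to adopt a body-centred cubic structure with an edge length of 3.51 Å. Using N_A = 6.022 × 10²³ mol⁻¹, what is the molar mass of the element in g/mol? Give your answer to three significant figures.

A BCC cell has Z = 2 atoms; a = 3.510 × 10^-8 cm.
M = ρ·N_A·a³/Z = 0.533 × 6.022 × 10²³ × 4.324 × 10^-23 / 2 = 6.94 g/mol.

6.94 g/mol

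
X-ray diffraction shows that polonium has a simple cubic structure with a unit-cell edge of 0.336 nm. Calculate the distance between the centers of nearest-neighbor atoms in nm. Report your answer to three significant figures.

In a simple cubic structure, atoms touch along the cell edge, so a = 2r; the nearest-neighbor distance equals 2r = 1.000·a.
d = 1.000 × 0.336 = 0.336 nm.

0.336 nm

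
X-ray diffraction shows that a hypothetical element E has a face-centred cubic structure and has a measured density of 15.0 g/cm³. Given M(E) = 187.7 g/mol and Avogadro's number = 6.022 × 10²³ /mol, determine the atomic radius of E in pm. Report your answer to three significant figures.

154 pm

For an FCC cell (Z = 4), a³ = Z·M/(N_A·ρ) = 4 × 187.7 / (6.022 × 10²³ × 15.00) = 8.312 × 10^-23 cm³, so a = 4.364 × 10^-8 cm = 436.4 pm.
Atoms touch along the face diagonal, so √2·a = 4r, so r = 0.3536 × a = 154 pm.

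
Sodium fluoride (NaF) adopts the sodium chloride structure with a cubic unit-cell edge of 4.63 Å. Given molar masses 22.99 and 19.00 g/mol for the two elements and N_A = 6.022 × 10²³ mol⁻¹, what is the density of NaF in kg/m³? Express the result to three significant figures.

The sodium chloride structure contains Z = 4 formula units per cell; M(NaF) = 22.99 + 19.00 = 41.99 g/mol.
a³ = (4.630 × 10^-8 cm)³ = 9.925 × 10^-23 cm³.
ρ = 4 × 41.99 / (6.022 × 10²³ × 9.925 × 10^-23) = 2.810 g/cm³ = 2810 kg/m³.

2810 kg/m³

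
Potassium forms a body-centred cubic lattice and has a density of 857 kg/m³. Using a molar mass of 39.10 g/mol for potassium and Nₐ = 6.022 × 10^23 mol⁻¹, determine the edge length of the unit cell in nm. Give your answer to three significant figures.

0.533 nm

With Z = 2 atoms per BCC cell, a³ = Z·M/(N_A·ρ) = 2 × 39.10 / (6.022 × 10²³ × 0.8570 g/cm³) = 1.515 × 10^-22 cm³.
a = (1.515 × 10^-22)^(1/3) = 5.331 × 10^-8 cm = 0.533 nm.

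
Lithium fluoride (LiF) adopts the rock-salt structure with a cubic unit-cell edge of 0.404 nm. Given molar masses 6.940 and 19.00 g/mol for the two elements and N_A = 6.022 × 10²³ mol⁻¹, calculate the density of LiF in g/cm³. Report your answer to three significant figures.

2.61 g/cm³

The rock-salt structure contains Z = 4 formula units per cell; M(LiF) = 6.940 + 19.00 = 25.94 g/mol.
a³ = (4.040 × 10^-8 cm)³ = 6.594 × 10^-23 cm³.
ρ = 4 × 25.94 / (6.022 × 10²³ × 6.594 × 10^-23) = 2.613 g/cm³.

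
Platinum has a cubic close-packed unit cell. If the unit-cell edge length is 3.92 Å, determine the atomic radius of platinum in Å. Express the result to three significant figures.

In an FCC lattice, atoms touch along the face diagonal, so √2·a = 4r.
r = √2·a/4 = 1.4142 × 3.92 / 4 = 1.39 Å.

1.39 Å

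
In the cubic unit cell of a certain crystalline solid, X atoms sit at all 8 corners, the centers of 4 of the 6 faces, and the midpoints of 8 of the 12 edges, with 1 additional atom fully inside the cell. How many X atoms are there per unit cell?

6

Corner atoms are shared by 8 cells (1/8 each), face atoms by 2 (1/2 each), edge atoms by 4 (1/4 each), interior atoms are unshared.
Net atoms = 8 × 1/8 + 4 × 1/2 + 8 × 1/4 + 1 = 1 + 2 + 2 + 1 = 6.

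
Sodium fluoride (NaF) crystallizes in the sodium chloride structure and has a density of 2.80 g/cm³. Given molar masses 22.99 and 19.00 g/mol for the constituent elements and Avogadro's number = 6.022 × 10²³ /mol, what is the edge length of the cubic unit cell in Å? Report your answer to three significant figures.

4.64 Å

M(NaF) = 41.99 g/mol; Z = 4 formula units per cell.
a³ = Z·M/(N_A·ρ) = 4 × 41.99 / (6.022 × 10²³ × 2.80) = 9.961 × 10^-23 cm³, so a = 4.636 × 10^-8 cm = 4.64 Å.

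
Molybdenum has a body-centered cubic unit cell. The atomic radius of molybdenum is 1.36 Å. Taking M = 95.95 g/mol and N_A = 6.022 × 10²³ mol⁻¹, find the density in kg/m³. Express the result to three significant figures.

10300 kg/m³

In a BCC lattice, atoms touch along the body diagonal, so √3·a = 4r, giving a = 3.141 Å = 3.141 × 10^-8 cm.
With Z = 2, ρ = Z·M/(N_A·a³) = 2 × 95.95 / (6.022 × 10²³ × 3.098 × 10^-23) = 10.29 g/cm³ = 10300 kg/m³.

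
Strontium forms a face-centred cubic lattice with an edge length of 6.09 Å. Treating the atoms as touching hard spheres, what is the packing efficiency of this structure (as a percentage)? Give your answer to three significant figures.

74.0%

In an FCC lattice atoms touch along the face diagonal, so √2·a = 4r, so r = 0.3536a = 2.153 Å.
Packing fraction = Z·(4/3)πr³ / a³ = 4 × (4/3)π × (2.153)³ / (6.09)³ = 0.7405 = 74.0%.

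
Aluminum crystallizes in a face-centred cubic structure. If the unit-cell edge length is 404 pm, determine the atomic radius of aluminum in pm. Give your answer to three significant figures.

143 pm

In an FCC lattice, atoms touch along the face diagonal, so √2·a = 4r.
r = √2·a/4 = 1.4142 × 404 / 4 = 143 pm.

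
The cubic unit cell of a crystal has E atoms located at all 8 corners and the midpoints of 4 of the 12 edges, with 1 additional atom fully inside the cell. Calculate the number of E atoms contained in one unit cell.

3

Corner atoms are shared by 8 cells (1/8 each), edge atoms by 4 (1/4 each), interior atoms are unshared.
Net atoms = 8 × 1/8 + 4 × 1/4 + 1 = 1 + 1 + 1 = 3.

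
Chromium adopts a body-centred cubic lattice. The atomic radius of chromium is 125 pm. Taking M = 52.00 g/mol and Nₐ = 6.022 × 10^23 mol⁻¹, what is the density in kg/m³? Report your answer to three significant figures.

7180 kg/m³

In a BCC lattice, atoms touch along the body diagonal, so √3·a = 4r, giving a = 288.7 pm = 2.887 × 10^-8 cm.
With Z = 2, ρ = Z·M/(N_A·a³) = 2 × 52.00 / (6.022 × 10²³ × 2.406 × 10^-23) = 7.179 g/cm³ = 7180 kg/m³.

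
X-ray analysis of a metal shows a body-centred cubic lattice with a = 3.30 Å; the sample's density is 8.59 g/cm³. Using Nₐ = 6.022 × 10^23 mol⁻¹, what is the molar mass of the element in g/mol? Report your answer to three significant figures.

A BCC cell has Z = 2 atoms; a = 3.300 × 10^-8 cm.
M = ρ·N_A·a³/Z = 8.59 × 6.022 × 10²³ × 3.594 × 10^-23 / 2 = 92.9 g/mol.

92.9 g/mol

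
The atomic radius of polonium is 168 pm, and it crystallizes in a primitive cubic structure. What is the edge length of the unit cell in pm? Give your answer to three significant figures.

336 pm

In a simple cubic lattice, atoms touch along the cell edge, so a = 2r.
a = 2r = 2 × 168 = 336 pm.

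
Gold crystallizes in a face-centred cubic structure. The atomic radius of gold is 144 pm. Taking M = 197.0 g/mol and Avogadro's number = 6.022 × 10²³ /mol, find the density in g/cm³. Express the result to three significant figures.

In an FCC lattice, atoms touch along the face diagonal, so √2·a = 4r, giving a = 407.3 pm = 4.073 × 10^-8 cm.
With Z = 4, ρ = Z·M/(N_A·a³) = 4 × 197.0 / (6.022 × 10²³ × 6.757 × 10^-23) = 19.37 g/cm³.

19.4 g/cm³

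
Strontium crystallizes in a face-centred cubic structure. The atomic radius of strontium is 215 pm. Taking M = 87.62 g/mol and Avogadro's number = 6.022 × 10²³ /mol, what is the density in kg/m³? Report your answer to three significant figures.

2590 kg/m³

In an FCC lattice, atoms touch along the face diagonal, so √2·a = 4r, giving a = 608.1 pm = 6.081 × 10^-8 cm.
With Z = 4, ρ = Z·M/(N_A·a³) = 4 × 87.62 / (6.022 × 10²³ × 2.249 × 10^-22) = 2.588 g/cm³ = 2590 kg/m³.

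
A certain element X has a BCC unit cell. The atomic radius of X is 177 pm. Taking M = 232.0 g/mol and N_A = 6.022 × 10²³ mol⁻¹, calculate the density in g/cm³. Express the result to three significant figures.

11.3 g/cm³

In a BCC lattice, atoms touch along the body diagonal, so √3·a = 4r, giving a = 408.8 pm = 4.088 × 10^-8 cm.
With Z = 2, ρ = Z·M/(N_A·a³) = 2 × 232.0 / (6.022 × 10²³ × 6.830 × 10^-23) = 11.28 g/cm³.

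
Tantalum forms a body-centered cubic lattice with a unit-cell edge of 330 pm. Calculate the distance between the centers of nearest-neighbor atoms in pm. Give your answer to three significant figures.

286 pm

In a BCC structure, atoms touch along the body diagonal, so √3·a = 4r; the nearest-neighbor distance equals 2r = 0.8660·a.
d = 0.8660 × 330 = 286 pm.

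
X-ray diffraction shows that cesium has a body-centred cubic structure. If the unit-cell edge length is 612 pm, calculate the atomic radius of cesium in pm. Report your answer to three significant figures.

In a BCC lattice, atoms touch along the body diagonal, so √3·a = 4r.
r = √3·a/4 = 1.7321 × 612 / 4 = 265 pm.

265 pm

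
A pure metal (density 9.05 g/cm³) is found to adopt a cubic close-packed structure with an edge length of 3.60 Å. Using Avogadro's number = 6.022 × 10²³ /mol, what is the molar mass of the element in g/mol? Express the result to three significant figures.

An FCC cell has Z = 4 atoms; a = 3.600 × 10^-8 cm.
M = ρ·N_A·a³/Z = 9.05 × 6.022 × 10²³ × 4.666 × 10^-23 / 4 = 63.6 g/mol.

63.6 g/mol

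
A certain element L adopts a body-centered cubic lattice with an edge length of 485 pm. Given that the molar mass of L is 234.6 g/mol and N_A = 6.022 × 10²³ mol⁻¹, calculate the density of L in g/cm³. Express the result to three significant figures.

A BCC unit cell contains Z = 2 atoms.
Cell volume: a³ = (485 pm)³ = (4.850 × 10^-8 cm)³ = 1.141 × 10^-22 cm³.
ρ = Z·M/(N_A·a³) = 2 × 234.6 / (6.022 × 10²³ × 1.141 × 10^-22) = 6.830 g/cm³.

6.83 g/cm³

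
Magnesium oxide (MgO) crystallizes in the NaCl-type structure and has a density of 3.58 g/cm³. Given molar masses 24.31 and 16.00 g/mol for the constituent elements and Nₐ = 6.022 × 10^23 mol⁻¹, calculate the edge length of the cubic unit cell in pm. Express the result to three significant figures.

421 pm

M(MgO) = 40.31 g/mol; Z = 4 formula units per cell.
a³ = Z·M/(N_A·ρ) = 4 × 40.31 / (6.022 × 10²³ × 3.58) = 7.479 × 10^-23 cm³, so a = 4.213 × 10^-8 cm = 421 pm.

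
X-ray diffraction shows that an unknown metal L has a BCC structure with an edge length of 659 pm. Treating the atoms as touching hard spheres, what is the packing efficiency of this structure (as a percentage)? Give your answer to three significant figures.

68.0%

In a BCC lattice atoms touch along the body diagonal, so √3·a = 4r, so r = 0.4330a = 285.4 pm.
Packing fraction = Z·(4/3)πr³ / a³ = 2 × (4/3)π × (285.4)³ / (659)³ = 0.6802 = 68.0%.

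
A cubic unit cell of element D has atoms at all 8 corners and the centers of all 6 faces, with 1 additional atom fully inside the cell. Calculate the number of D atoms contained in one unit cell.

5

Corner atoms are shared by 8 cells (1/8 each), face atoms by 2 (1/2 each), interior atoms are unshared.
Net atoms = 8 × 1/8 + 6 × 1/2 + 1 = 1 + 3 + 1 = 5.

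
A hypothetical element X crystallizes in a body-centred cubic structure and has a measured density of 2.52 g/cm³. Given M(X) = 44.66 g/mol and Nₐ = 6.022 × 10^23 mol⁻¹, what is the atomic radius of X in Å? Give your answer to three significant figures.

For a BCC cell (Z = 2), a³ = Z·M/(N_A·ρ) = 2 × 44.66 / (6.022 × 10²³ × 2.520) = 5.886 × 10^-23 cm³, so a = 3.890 × 10^-8 cm = 3.890 Å.
Atoms touch along the body diagonal, so √3·a = 4r, so r = 0.4330 × a = 1.68 Å.

1.68 Å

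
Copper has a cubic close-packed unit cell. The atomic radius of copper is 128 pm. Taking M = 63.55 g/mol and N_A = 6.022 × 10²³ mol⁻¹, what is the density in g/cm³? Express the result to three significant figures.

In an FCC lattice, atoms touch along the face diagonal, so √2·a = 4r, giving a = 362.0 pm = 3.620 × 10^-8 cm.
With Z = 4, ρ = Z·M/(N_A·a³) = 4 × 63.55 / (6.022 × 10²³ × 4.745 × 10^-23) = 8.895 g/cm³.

8.90 g/cm³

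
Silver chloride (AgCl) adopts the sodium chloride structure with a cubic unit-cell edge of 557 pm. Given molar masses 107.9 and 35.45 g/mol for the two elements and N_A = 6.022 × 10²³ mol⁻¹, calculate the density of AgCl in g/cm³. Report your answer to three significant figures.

5.51 g/cm³

The sodium chloride structure contains Z = 4 formula units per cell; M(AgCl) = 107.9 + 35.45 = 143.35 g/mol.
a³ = (5.570 × 10^-8 cm)³ = 1.728 × 10^-22 cm³.
ρ = 4 × 143.35 / (6.022 × 10²³ × 1.728 × 10^-22) = 5.510 g/cm³.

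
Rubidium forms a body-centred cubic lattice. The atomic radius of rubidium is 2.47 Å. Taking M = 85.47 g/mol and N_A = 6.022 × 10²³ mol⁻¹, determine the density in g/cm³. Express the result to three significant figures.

In a BCC lattice, atoms touch along the body diagonal, so √3·a = 4r, giving a = 5.704 Å = 5.704 × 10^-8 cm.
With Z = 2, ρ = Z·M/(N_A·a³) = 2 × 85.47 / (6.022 × 10²³ × 1.856 × 10^-22) = 1.529 g/cm³.

1.53 g/cm³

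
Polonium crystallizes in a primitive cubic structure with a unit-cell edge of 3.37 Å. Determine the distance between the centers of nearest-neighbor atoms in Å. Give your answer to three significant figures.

In a simple cubic structure, atoms touch along the cell edge, so a = 2r; the nearest-neighbor distance equals 2r = 1.000·a.
d = 1.000 × 3.37 = 3.37 Å.

3.37 Å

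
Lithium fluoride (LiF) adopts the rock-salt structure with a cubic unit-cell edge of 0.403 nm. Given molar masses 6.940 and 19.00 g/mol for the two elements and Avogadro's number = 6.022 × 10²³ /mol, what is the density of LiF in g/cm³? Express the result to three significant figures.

2.63 g/cm³

The rock-salt structure contains Z = 4 formula units per cell; M(LiF) = 6.940 + 19.00 = 25.94 g/mol.
a³ = (4.030 × 10^-8 cm)³ = 6.545 × 10^-23 cm³.
ρ = 4 × 25.94 / (6.022 × 10²³ × 6.545 × 10^-23) = 2.633 g/cm³.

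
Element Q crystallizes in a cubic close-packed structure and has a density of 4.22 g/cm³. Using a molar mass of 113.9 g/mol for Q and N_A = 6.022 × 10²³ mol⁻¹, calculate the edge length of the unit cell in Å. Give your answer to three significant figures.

With Z = 4 atoms per FCC cell, a³ = Z·M/(N_A·ρ) = 4 × 113.9 / (6.022 × 10²³ × 4.220 g/cm³) = 1.793 × 10^-22 cm³.
a = (1.793 × 10^-22)^(1/3) = 5.639 × 10^-8 cm = 5.64 Å.

5.64 Å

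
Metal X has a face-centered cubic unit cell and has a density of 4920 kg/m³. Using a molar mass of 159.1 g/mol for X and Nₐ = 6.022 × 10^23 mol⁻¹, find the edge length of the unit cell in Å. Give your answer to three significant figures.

5.99 Å

With Z = 4 atoms per FCC cell, a³ = Z·M/(N_A·ρ) = 4 × 159.1 / (6.022 × 10²³ × 4.920 g/cm³) = 2.148 × 10^-22 cm³.
a = (2.148 × 10^-22)^(1/3) = 5.989 × 10^-8 cm = 5.99 Å.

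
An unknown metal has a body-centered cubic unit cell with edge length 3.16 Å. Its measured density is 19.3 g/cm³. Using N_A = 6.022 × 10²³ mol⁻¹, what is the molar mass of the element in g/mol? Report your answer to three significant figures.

183 g/mol

A BCC cell has Z = 2 atoms; a = 3.160 × 10^-8 cm.
M = ρ·N_A·a³/Z = 19.3 × 6.022 × 10²³ × 3.155 × 10^-23 / 2 = 183 g/mol.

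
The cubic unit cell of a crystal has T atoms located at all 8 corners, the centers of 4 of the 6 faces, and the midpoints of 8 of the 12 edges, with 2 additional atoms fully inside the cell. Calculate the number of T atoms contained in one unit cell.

Corner atoms are shared by 8 cells (1/8 each), face atoms by 2 (1/2 each), edge atoms by 4 (1/4 each), interior atoms are unshared.
Net atoms = 8 × 1/8 + 4 × 1/2 + 8 × 1/4 + 2 = 1 + 2 + 2 + 2 = 7.

7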